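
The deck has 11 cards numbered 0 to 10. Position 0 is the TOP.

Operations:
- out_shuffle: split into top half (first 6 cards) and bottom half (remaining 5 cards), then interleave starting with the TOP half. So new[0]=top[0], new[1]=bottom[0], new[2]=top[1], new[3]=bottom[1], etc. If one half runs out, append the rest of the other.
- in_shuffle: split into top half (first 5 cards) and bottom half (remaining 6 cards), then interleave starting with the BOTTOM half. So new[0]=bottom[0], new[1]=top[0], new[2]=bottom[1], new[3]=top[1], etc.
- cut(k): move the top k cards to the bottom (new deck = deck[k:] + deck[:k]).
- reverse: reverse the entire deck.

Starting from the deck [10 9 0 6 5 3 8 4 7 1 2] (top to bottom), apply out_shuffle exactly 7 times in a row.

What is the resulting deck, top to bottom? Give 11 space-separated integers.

After op 1 (out_shuffle): [10 8 9 4 0 7 6 1 5 2 3]
After op 2 (out_shuffle): [10 6 8 1 9 5 4 2 0 3 7]
After op 3 (out_shuffle): [10 4 6 2 8 0 1 3 9 7 5]
After op 4 (out_shuffle): [10 1 4 3 6 9 2 7 8 5 0]
After op 5 (out_shuffle): [10 2 1 7 4 8 3 5 6 0 9]
After op 6 (out_shuffle): [10 3 2 5 1 6 7 0 4 9 8]
After op 7 (out_shuffle): [10 7 3 0 2 4 5 9 1 8 6]

Answer: 10 7 3 0 2 4 5 9 1 8 6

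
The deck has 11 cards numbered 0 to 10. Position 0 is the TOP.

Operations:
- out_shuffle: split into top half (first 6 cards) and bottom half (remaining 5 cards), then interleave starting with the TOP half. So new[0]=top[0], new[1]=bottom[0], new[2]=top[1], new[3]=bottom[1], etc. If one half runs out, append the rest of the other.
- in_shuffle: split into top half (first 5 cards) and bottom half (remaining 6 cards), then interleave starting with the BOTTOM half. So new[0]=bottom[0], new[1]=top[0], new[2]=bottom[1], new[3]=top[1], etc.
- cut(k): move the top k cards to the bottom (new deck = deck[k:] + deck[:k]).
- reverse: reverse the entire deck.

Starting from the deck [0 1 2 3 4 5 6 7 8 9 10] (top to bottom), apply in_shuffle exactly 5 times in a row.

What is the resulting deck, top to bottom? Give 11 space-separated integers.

After op 1 (in_shuffle): [5 0 6 1 7 2 8 3 9 4 10]
After op 2 (in_shuffle): [2 5 8 0 3 6 9 1 4 7 10]
After op 3 (in_shuffle): [6 2 9 5 1 8 4 0 7 3 10]
After op 4 (in_shuffle): [8 6 4 2 0 9 7 5 3 1 10]
After op 5 (in_shuffle): [9 8 7 6 5 4 3 2 1 0 10]

Answer: 9 8 7 6 5 4 3 2 1 0 10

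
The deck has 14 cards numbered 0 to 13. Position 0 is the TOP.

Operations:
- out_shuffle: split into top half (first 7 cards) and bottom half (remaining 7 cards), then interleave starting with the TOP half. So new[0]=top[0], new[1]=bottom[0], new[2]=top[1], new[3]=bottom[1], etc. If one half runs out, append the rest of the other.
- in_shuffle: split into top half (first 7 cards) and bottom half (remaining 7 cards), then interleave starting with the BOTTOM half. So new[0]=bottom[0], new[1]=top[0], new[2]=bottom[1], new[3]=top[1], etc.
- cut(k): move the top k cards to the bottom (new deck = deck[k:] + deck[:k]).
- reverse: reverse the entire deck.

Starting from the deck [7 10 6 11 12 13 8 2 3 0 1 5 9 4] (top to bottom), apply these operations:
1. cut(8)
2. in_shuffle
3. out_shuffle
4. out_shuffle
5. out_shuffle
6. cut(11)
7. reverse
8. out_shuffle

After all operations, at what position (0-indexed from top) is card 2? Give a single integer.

After op 1 (cut(8)): [3 0 1 5 9 4 7 10 6 11 12 13 8 2]
After op 2 (in_shuffle): [10 3 6 0 11 1 12 5 13 9 8 4 2 7]
After op 3 (out_shuffle): [10 5 3 13 6 9 0 8 11 4 1 2 12 7]
After op 4 (out_shuffle): [10 8 5 11 3 4 13 1 6 2 9 12 0 7]
After op 5 (out_shuffle): [10 1 8 6 5 2 11 9 3 12 4 0 13 7]
After op 6 (cut(11)): [0 13 7 10 1 8 6 5 2 11 9 3 12 4]
After op 7 (reverse): [4 12 3 9 11 2 5 6 8 1 10 7 13 0]
After op 8 (out_shuffle): [4 6 12 8 3 1 9 10 11 7 2 13 5 0]
Card 2 is at position 10.

Answer: 10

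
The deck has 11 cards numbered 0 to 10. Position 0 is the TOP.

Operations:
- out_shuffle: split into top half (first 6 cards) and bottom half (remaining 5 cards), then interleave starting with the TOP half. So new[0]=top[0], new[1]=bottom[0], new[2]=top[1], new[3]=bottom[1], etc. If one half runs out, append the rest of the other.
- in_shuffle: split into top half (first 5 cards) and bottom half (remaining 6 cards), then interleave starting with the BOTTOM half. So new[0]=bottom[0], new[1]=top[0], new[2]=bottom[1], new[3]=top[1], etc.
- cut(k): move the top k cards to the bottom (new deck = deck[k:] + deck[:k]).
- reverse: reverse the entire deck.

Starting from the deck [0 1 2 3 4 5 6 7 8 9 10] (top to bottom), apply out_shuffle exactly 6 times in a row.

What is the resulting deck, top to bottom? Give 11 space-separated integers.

Answer: 0 5 10 4 9 3 8 2 7 1 6

Derivation:
After op 1 (out_shuffle): [0 6 1 7 2 8 3 9 4 10 5]
After op 2 (out_shuffle): [0 3 6 9 1 4 7 10 2 5 8]
After op 3 (out_shuffle): [0 7 3 10 6 2 9 5 1 8 4]
After op 4 (out_shuffle): [0 9 7 5 3 1 10 8 6 4 2]
After op 5 (out_shuffle): [0 10 9 8 7 6 5 4 3 2 1]
After op 6 (out_shuffle): [0 5 10 4 9 3 8 2 7 1 6]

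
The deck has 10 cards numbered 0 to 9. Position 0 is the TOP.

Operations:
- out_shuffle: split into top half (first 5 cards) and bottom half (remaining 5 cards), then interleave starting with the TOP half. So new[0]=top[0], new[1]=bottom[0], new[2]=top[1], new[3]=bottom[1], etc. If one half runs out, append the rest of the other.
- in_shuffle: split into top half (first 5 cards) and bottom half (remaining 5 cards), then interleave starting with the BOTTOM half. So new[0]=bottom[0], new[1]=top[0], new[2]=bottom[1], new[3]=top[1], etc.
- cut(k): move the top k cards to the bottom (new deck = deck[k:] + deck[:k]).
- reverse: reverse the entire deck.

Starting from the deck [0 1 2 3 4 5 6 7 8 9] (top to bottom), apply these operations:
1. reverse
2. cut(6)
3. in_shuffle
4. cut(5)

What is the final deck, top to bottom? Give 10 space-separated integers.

After op 1 (reverse): [9 8 7 6 5 4 3 2 1 0]
After op 2 (cut(6)): [3 2 1 0 9 8 7 6 5 4]
After op 3 (in_shuffle): [8 3 7 2 6 1 5 0 4 9]
After op 4 (cut(5)): [1 5 0 4 9 8 3 7 2 6]

Answer: 1 5 0 4 9 8 3 7 2 6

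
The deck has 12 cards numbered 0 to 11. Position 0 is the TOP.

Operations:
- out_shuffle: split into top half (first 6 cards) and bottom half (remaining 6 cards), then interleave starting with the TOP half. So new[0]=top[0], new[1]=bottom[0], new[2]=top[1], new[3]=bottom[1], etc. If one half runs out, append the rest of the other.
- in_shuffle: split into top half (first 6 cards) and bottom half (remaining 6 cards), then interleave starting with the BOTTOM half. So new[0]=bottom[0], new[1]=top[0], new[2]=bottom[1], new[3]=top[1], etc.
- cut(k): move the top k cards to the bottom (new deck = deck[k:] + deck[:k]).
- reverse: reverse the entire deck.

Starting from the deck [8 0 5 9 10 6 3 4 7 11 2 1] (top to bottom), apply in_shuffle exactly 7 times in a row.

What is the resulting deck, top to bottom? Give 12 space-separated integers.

Answer: 6 1 10 2 9 11 5 7 0 4 8 3

Derivation:
After op 1 (in_shuffle): [3 8 4 0 7 5 11 9 2 10 1 6]
After op 2 (in_shuffle): [11 3 9 8 2 4 10 0 1 7 6 5]
After op 3 (in_shuffle): [10 11 0 3 1 9 7 8 6 2 5 4]
After op 4 (in_shuffle): [7 10 8 11 6 0 2 3 5 1 4 9]
After op 5 (in_shuffle): [2 7 3 10 5 8 1 11 4 6 9 0]
After op 6 (in_shuffle): [1 2 11 7 4 3 6 10 9 5 0 8]
After op 7 (in_shuffle): [6 1 10 2 9 11 5 7 0 4 8 3]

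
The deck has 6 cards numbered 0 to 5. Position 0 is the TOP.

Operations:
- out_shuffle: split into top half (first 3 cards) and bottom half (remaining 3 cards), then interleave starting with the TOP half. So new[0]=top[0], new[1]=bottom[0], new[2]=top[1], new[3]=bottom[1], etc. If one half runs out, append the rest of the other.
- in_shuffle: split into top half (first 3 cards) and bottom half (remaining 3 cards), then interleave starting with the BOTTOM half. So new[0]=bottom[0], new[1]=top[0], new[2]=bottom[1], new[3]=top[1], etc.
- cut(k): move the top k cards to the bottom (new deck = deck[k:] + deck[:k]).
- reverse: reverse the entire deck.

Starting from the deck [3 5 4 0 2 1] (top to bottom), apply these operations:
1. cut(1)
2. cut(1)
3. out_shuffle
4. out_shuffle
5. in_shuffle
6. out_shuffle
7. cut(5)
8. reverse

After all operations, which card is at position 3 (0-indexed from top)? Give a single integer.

After op 1 (cut(1)): [5 4 0 2 1 3]
After op 2 (cut(1)): [4 0 2 1 3 5]
After op 3 (out_shuffle): [4 1 0 3 2 5]
After op 4 (out_shuffle): [4 3 1 2 0 5]
After op 5 (in_shuffle): [2 4 0 3 5 1]
After op 6 (out_shuffle): [2 3 4 5 0 1]
After op 7 (cut(5)): [1 2 3 4 5 0]
After op 8 (reverse): [0 5 4 3 2 1]
Position 3: card 3.

Answer: 3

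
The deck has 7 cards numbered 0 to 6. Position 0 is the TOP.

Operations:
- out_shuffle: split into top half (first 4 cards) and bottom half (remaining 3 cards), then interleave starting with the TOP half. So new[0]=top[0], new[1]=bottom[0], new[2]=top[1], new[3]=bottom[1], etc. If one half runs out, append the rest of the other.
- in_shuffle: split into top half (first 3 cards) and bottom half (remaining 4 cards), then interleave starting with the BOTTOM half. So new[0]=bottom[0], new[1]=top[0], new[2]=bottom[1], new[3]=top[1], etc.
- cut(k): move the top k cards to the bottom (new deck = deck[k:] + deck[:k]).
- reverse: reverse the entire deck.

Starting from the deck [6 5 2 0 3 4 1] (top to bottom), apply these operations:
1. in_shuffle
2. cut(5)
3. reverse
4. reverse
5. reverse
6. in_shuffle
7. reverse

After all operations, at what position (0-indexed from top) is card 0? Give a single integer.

Answer: 4

Derivation:
After op 1 (in_shuffle): [0 6 3 5 4 2 1]
After op 2 (cut(5)): [2 1 0 6 3 5 4]
After op 3 (reverse): [4 5 3 6 0 1 2]
After op 4 (reverse): [2 1 0 6 3 5 4]
After op 5 (reverse): [4 5 3 6 0 1 2]
After op 6 (in_shuffle): [6 4 0 5 1 3 2]
After op 7 (reverse): [2 3 1 5 0 4 6]
Card 0 is at position 4.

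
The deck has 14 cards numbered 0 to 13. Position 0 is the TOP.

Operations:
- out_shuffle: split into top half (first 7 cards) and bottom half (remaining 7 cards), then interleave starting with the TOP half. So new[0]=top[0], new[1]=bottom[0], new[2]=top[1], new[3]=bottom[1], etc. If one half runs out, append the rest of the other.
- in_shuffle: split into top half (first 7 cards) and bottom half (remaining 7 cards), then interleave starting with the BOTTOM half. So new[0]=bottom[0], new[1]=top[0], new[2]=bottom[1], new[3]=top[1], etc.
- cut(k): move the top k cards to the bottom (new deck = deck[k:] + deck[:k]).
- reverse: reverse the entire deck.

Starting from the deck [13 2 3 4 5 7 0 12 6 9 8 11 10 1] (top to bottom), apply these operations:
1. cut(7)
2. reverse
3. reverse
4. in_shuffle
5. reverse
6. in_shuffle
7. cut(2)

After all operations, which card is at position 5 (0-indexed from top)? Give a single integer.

After op 1 (cut(7)): [12 6 9 8 11 10 1 13 2 3 4 5 7 0]
After op 2 (reverse): [0 7 5 4 3 2 13 1 10 11 8 9 6 12]
After op 3 (reverse): [12 6 9 8 11 10 1 13 2 3 4 5 7 0]
After op 4 (in_shuffle): [13 12 2 6 3 9 4 8 5 11 7 10 0 1]
After op 5 (reverse): [1 0 10 7 11 5 8 4 9 3 6 2 12 13]
After op 6 (in_shuffle): [4 1 9 0 3 10 6 7 2 11 12 5 13 8]
After op 7 (cut(2)): [9 0 3 10 6 7 2 11 12 5 13 8 4 1]
Position 5: card 7.

Answer: 7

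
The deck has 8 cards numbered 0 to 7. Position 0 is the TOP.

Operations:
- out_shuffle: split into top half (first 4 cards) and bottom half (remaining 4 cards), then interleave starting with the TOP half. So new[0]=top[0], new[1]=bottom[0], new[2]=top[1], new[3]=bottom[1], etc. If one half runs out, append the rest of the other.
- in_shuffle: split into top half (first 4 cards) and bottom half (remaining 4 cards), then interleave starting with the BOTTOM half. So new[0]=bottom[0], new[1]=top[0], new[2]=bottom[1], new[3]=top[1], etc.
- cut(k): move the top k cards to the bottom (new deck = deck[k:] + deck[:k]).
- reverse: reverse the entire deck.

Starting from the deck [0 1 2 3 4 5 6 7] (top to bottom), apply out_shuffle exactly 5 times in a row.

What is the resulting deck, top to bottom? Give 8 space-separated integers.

After op 1 (out_shuffle): [0 4 1 5 2 6 3 7]
After op 2 (out_shuffle): [0 2 4 6 1 3 5 7]
After op 3 (out_shuffle): [0 1 2 3 4 5 6 7]
After op 4 (out_shuffle): [0 4 1 5 2 6 3 7]
After op 5 (out_shuffle): [0 2 4 6 1 3 5 7]

Answer: 0 2 4 6 1 3 5 7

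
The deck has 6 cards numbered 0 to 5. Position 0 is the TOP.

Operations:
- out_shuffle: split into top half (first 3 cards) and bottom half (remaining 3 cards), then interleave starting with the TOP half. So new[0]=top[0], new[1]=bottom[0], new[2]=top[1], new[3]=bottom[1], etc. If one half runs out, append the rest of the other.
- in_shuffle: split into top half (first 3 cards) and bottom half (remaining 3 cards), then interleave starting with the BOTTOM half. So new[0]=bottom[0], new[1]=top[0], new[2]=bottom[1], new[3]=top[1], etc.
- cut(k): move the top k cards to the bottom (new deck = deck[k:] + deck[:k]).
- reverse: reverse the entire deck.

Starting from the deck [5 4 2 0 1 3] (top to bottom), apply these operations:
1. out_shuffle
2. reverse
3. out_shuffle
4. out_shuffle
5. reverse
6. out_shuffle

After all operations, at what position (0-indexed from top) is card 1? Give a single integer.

Answer: 4

Derivation:
After op 1 (out_shuffle): [5 0 4 1 2 3]
After op 2 (reverse): [3 2 1 4 0 5]
After op 3 (out_shuffle): [3 4 2 0 1 5]
After op 4 (out_shuffle): [3 0 4 1 2 5]
After op 5 (reverse): [5 2 1 4 0 3]
After op 6 (out_shuffle): [5 4 2 0 1 3]
Card 1 is at position 4.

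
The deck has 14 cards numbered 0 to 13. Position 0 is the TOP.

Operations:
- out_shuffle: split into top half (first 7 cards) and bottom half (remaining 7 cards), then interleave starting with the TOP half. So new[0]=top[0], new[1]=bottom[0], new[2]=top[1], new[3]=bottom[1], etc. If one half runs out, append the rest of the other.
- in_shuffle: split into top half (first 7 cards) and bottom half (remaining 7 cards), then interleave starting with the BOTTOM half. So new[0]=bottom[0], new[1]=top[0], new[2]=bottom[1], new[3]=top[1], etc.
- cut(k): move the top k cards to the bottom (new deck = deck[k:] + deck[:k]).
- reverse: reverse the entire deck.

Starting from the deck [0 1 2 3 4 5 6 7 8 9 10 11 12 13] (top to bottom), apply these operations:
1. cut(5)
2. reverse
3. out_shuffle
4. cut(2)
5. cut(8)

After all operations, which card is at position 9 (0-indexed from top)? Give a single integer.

After op 1 (cut(5)): [5 6 7 8 9 10 11 12 13 0 1 2 3 4]
After op 2 (reverse): [4 3 2 1 0 13 12 11 10 9 8 7 6 5]
After op 3 (out_shuffle): [4 11 3 10 2 9 1 8 0 7 13 6 12 5]
After op 4 (cut(2)): [3 10 2 9 1 8 0 7 13 6 12 5 4 11]
After op 5 (cut(8)): [13 6 12 5 4 11 3 10 2 9 1 8 0 7]
Position 9: card 9.

Answer: 9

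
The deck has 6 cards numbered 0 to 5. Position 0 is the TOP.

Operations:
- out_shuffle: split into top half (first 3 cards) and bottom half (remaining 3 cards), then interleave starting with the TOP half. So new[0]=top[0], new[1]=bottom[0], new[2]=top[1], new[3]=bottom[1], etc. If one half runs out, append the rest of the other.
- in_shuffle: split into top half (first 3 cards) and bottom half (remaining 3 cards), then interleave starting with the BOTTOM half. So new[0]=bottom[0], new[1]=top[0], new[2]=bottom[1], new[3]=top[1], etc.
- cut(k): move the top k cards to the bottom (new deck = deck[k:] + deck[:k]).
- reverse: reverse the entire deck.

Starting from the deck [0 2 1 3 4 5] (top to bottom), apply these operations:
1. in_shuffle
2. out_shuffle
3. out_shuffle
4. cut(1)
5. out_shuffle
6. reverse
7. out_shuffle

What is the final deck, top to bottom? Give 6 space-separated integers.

Answer: 3 2 4 0 1 5

Derivation:
After op 1 (in_shuffle): [3 0 4 2 5 1]
After op 2 (out_shuffle): [3 2 0 5 4 1]
After op 3 (out_shuffle): [3 5 2 4 0 1]
After op 4 (cut(1)): [5 2 4 0 1 3]
After op 5 (out_shuffle): [5 0 2 1 4 3]
After op 6 (reverse): [3 4 1 2 0 5]
After op 7 (out_shuffle): [3 2 4 0 1 5]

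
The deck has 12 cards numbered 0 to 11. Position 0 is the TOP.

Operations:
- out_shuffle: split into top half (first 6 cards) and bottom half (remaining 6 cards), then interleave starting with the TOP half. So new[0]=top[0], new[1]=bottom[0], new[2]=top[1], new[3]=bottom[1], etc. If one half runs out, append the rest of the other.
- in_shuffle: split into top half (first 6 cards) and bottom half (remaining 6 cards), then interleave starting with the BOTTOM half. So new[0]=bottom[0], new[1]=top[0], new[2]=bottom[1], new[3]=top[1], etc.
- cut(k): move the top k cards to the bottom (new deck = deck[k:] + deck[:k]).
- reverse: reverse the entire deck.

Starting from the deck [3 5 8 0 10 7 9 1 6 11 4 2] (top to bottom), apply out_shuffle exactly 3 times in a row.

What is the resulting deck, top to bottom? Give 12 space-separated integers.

Answer: 3 1 0 4 9 8 11 7 5 6 10 2

Derivation:
After op 1 (out_shuffle): [3 9 5 1 8 6 0 11 10 4 7 2]
After op 2 (out_shuffle): [3 0 9 11 5 10 1 4 8 7 6 2]
After op 3 (out_shuffle): [3 1 0 4 9 8 11 7 5 6 10 2]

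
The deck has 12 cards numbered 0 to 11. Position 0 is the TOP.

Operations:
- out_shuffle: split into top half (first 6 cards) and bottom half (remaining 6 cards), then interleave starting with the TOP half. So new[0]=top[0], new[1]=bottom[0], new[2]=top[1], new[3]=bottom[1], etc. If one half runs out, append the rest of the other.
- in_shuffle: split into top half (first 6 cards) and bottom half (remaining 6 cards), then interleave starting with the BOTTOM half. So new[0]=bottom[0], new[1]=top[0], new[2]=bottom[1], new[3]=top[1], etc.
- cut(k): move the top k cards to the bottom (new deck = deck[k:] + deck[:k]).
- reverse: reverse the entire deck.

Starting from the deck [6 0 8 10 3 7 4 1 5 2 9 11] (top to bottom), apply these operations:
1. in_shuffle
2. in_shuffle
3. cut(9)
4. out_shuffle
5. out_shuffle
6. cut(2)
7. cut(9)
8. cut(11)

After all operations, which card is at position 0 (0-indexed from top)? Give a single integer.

Answer: 1

Derivation:
After op 1 (in_shuffle): [4 6 1 0 5 8 2 10 9 3 11 7]
After op 2 (in_shuffle): [2 4 10 6 9 1 3 0 11 5 7 8]
After op 3 (cut(9)): [5 7 8 2 4 10 6 9 1 3 0 11]
After op 4 (out_shuffle): [5 6 7 9 8 1 2 3 4 0 10 11]
After op 5 (out_shuffle): [5 2 6 3 7 4 9 0 8 10 1 11]
After op 6 (cut(2)): [6 3 7 4 9 0 8 10 1 11 5 2]
After op 7 (cut(9)): [11 5 2 6 3 7 4 9 0 8 10 1]
After op 8 (cut(11)): [1 11 5 2 6 3 7 4 9 0 8 10]
Position 0: card 1.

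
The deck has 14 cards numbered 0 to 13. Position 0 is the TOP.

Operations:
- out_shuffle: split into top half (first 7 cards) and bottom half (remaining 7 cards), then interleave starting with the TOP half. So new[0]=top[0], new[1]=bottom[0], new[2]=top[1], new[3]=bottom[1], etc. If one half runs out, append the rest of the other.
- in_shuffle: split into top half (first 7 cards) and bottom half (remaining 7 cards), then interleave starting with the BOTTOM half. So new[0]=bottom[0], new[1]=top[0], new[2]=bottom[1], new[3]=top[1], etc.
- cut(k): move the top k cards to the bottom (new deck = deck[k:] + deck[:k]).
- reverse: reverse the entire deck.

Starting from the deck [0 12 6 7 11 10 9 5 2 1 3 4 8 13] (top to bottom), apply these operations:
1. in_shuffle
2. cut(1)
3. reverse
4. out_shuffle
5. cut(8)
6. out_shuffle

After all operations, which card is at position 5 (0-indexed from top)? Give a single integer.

Answer: 3

Derivation:
After op 1 (in_shuffle): [5 0 2 12 1 6 3 7 4 11 8 10 13 9]
After op 2 (cut(1)): [0 2 12 1 6 3 7 4 11 8 10 13 9 5]
After op 3 (reverse): [5 9 13 10 8 11 4 7 3 6 1 12 2 0]
After op 4 (out_shuffle): [5 7 9 3 13 6 10 1 8 12 11 2 4 0]
After op 5 (cut(8)): [8 12 11 2 4 0 5 7 9 3 13 6 10 1]
After op 6 (out_shuffle): [8 7 12 9 11 3 2 13 4 6 0 10 5 1]
Position 5: card 3.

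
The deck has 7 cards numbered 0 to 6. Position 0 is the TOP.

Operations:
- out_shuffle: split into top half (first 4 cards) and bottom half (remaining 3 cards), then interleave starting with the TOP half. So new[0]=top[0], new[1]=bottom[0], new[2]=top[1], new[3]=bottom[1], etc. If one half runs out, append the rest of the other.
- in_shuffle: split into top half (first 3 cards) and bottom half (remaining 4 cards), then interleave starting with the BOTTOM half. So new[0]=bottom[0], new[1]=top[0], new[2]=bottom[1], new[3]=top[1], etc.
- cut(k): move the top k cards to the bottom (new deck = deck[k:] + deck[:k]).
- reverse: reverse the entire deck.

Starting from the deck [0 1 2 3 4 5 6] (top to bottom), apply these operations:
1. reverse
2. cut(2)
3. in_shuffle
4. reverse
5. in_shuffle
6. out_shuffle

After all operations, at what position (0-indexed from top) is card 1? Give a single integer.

After op 1 (reverse): [6 5 4 3 2 1 0]
After op 2 (cut(2)): [4 3 2 1 0 6 5]
After op 3 (in_shuffle): [1 4 0 3 6 2 5]
After op 4 (reverse): [5 2 6 3 0 4 1]
After op 5 (in_shuffle): [3 5 0 2 4 6 1]
After op 6 (out_shuffle): [3 4 5 6 0 1 2]
Card 1 is at position 5.

Answer: 5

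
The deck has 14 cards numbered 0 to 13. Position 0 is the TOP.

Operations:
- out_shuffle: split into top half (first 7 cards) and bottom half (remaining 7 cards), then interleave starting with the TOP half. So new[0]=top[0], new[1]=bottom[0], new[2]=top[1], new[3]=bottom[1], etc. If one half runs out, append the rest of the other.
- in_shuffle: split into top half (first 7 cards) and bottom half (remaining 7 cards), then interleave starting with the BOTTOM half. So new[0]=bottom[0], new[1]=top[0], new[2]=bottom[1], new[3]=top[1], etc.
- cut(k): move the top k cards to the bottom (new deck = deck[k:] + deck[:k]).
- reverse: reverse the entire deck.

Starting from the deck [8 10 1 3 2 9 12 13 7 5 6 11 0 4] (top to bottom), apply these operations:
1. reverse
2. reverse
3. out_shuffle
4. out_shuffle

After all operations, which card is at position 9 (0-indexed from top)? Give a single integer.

Answer: 0

Derivation:
After op 1 (reverse): [4 0 11 6 5 7 13 12 9 2 3 1 10 8]
After op 2 (reverse): [8 10 1 3 2 9 12 13 7 5 6 11 0 4]
After op 3 (out_shuffle): [8 13 10 7 1 5 3 6 2 11 9 0 12 4]
After op 4 (out_shuffle): [8 6 13 2 10 11 7 9 1 0 5 12 3 4]
Position 9: card 0.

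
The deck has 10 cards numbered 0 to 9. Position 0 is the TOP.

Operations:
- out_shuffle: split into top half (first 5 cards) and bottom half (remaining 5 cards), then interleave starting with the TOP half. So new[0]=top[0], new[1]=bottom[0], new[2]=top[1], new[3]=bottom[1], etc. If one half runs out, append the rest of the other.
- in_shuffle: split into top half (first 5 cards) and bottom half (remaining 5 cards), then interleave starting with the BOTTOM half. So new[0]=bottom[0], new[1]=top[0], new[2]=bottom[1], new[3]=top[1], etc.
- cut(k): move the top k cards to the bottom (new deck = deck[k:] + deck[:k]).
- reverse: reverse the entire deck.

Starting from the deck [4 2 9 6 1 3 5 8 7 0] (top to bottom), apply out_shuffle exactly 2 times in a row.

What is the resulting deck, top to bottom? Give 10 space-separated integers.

After op 1 (out_shuffle): [4 3 2 5 9 8 6 7 1 0]
After op 2 (out_shuffle): [4 8 3 6 2 7 5 1 9 0]

Answer: 4 8 3 6 2 7 5 1 9 0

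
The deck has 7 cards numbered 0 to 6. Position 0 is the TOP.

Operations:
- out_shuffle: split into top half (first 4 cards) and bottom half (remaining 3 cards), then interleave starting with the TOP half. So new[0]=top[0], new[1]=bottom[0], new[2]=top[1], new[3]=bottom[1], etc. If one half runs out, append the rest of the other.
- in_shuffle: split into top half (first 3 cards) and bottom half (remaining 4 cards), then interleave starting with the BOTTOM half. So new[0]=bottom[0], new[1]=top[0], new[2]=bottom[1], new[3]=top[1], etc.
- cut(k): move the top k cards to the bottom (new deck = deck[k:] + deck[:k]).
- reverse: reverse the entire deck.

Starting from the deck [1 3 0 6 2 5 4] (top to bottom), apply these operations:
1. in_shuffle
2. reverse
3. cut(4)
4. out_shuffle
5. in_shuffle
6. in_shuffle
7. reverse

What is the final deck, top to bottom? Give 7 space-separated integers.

After op 1 (in_shuffle): [6 1 2 3 5 0 4]
After op 2 (reverse): [4 0 5 3 2 1 6]
After op 3 (cut(4)): [2 1 6 4 0 5 3]
After op 4 (out_shuffle): [2 0 1 5 6 3 4]
After op 5 (in_shuffle): [5 2 6 0 3 1 4]
After op 6 (in_shuffle): [0 5 3 2 1 6 4]
After op 7 (reverse): [4 6 1 2 3 5 0]

Answer: 4 6 1 2 3 5 0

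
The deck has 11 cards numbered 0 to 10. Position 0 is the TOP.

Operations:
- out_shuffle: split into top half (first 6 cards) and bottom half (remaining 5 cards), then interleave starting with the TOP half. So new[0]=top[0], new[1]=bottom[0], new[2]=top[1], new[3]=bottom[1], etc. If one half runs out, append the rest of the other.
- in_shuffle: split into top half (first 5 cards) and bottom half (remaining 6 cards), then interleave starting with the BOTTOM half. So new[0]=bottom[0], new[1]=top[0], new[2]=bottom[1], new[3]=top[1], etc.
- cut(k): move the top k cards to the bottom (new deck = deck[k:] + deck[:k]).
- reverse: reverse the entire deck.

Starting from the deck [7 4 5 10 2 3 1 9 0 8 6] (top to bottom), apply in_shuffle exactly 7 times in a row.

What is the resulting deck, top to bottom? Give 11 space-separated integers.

After op 1 (in_shuffle): [3 7 1 4 9 5 0 10 8 2 6]
After op 2 (in_shuffle): [5 3 0 7 10 1 8 4 2 9 6]
After op 3 (in_shuffle): [1 5 8 3 4 0 2 7 9 10 6]
After op 4 (in_shuffle): [0 1 2 5 7 8 9 3 10 4 6]
After op 5 (in_shuffle): [8 0 9 1 3 2 10 5 4 7 6]
After op 6 (in_shuffle): [2 8 10 0 5 9 4 1 7 3 6]
After op 7 (in_shuffle): [9 2 4 8 1 10 7 0 3 5 6]

Answer: 9 2 4 8 1 10 7 0 3 5 6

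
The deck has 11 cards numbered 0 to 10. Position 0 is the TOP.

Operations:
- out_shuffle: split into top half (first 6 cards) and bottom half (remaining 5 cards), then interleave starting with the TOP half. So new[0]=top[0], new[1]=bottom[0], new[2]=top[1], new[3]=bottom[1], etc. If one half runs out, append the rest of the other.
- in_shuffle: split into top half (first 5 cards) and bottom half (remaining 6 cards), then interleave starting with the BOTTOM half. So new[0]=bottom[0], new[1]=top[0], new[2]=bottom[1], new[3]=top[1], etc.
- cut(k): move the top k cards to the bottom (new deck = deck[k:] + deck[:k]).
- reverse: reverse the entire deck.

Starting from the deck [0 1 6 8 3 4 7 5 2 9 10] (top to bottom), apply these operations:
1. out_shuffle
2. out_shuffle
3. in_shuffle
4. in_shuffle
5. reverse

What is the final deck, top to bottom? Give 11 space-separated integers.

Answer: 2 10 1 8 4 5 9 0 6 3 7

Derivation:
After op 1 (out_shuffle): [0 7 1 5 6 2 8 9 3 10 4]
After op 2 (out_shuffle): [0 8 7 9 1 3 5 10 6 4 2]
After op 3 (in_shuffle): [3 0 5 8 10 7 6 9 4 1 2]
After op 4 (in_shuffle): [7 3 6 0 9 5 4 8 1 10 2]
After op 5 (reverse): [2 10 1 8 4 5 9 0 6 3 7]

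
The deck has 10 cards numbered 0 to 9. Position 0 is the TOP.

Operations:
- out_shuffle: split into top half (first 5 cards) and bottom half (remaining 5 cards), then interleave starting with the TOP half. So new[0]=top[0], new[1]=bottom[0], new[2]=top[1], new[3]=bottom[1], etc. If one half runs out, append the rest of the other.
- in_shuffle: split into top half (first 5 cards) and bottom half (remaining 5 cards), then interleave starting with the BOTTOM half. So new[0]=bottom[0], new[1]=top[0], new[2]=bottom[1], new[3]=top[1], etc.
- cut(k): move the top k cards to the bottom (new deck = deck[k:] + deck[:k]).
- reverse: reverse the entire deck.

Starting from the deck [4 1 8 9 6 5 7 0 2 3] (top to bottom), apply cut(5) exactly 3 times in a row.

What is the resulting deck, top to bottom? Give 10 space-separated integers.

Answer: 5 7 0 2 3 4 1 8 9 6

Derivation:
After op 1 (cut(5)): [5 7 0 2 3 4 1 8 9 6]
After op 2 (cut(5)): [4 1 8 9 6 5 7 0 2 3]
After op 3 (cut(5)): [5 7 0 2 3 4 1 8 9 6]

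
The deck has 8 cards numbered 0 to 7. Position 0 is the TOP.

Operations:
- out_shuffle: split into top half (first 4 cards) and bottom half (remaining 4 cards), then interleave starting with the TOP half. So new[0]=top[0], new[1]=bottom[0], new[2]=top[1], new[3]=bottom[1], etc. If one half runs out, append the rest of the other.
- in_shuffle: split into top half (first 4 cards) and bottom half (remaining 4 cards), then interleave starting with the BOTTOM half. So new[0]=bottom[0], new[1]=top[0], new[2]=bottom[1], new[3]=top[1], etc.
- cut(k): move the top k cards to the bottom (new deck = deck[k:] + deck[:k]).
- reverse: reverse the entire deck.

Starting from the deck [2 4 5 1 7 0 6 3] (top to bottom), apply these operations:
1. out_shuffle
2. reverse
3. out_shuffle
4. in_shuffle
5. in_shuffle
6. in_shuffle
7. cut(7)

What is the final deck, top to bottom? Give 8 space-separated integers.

After op 1 (out_shuffle): [2 7 4 0 5 6 1 3]
After op 2 (reverse): [3 1 6 5 0 4 7 2]
After op 3 (out_shuffle): [3 0 1 4 6 7 5 2]
After op 4 (in_shuffle): [6 3 7 0 5 1 2 4]
After op 5 (in_shuffle): [5 6 1 3 2 7 4 0]
After op 6 (in_shuffle): [2 5 7 6 4 1 0 3]
After op 7 (cut(7)): [3 2 5 7 6 4 1 0]

Answer: 3 2 5 7 6 4 1 0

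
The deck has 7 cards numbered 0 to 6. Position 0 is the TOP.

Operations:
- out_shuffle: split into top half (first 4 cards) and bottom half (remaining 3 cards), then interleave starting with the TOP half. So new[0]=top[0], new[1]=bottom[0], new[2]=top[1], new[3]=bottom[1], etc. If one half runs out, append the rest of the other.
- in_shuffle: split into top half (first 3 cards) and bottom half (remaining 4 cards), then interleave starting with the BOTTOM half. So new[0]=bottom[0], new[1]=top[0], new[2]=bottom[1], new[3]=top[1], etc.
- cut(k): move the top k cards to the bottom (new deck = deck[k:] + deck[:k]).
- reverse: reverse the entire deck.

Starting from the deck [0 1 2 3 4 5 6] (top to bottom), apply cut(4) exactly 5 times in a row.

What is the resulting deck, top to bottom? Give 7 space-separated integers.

Answer: 6 0 1 2 3 4 5

Derivation:
After op 1 (cut(4)): [4 5 6 0 1 2 3]
After op 2 (cut(4)): [1 2 3 4 5 6 0]
After op 3 (cut(4)): [5 6 0 1 2 3 4]
After op 4 (cut(4)): [2 3 4 5 6 0 1]
After op 5 (cut(4)): [6 0 1 2 3 4 5]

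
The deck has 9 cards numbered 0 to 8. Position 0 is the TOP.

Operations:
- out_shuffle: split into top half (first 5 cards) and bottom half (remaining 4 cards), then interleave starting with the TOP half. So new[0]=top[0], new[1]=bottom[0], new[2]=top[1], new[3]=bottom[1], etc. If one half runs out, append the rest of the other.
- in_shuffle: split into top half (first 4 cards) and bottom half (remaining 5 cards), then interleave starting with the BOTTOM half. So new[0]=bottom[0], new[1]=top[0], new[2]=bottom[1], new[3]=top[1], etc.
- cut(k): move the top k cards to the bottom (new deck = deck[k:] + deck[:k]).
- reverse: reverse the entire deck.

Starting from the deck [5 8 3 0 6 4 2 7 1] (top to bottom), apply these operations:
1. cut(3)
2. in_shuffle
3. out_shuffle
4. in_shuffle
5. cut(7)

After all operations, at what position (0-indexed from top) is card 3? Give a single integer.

After op 1 (cut(3)): [0 6 4 2 7 1 5 8 3]
After op 2 (in_shuffle): [7 0 1 6 5 4 8 2 3]
After op 3 (out_shuffle): [7 4 0 8 1 2 6 3 5]
After op 4 (in_shuffle): [1 7 2 4 6 0 3 8 5]
After op 5 (cut(7)): [8 5 1 7 2 4 6 0 3]
Card 3 is at position 8.

Answer: 8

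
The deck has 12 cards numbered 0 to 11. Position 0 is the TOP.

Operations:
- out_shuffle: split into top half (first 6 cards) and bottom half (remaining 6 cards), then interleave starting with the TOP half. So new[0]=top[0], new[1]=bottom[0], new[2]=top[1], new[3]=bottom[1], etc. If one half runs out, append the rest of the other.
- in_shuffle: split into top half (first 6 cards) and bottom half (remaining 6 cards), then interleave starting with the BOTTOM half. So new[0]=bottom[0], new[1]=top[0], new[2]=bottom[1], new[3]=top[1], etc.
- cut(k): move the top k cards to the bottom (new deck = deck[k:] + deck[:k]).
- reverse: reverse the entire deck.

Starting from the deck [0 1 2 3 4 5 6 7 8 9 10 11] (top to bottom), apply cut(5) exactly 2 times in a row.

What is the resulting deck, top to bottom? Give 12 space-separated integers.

After op 1 (cut(5)): [5 6 7 8 9 10 11 0 1 2 3 4]
After op 2 (cut(5)): [10 11 0 1 2 3 4 5 6 7 8 9]

Answer: 10 11 0 1 2 3 4 5 6 7 8 9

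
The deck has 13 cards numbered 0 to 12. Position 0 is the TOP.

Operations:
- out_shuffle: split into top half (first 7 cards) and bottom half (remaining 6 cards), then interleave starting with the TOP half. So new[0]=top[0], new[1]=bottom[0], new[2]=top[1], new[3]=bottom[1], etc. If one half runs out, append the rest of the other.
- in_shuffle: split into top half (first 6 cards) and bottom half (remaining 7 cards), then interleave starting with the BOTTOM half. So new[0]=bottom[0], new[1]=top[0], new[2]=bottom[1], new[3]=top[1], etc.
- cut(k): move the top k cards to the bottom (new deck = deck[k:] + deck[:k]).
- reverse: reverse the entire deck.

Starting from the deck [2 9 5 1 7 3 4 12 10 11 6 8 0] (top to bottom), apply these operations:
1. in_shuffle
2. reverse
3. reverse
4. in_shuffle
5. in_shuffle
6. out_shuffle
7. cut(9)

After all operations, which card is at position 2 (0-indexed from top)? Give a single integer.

Answer: 0

Derivation:
After op 1 (in_shuffle): [4 2 12 9 10 5 11 1 6 7 8 3 0]
After op 2 (reverse): [0 3 8 7 6 1 11 5 10 9 12 2 4]
After op 3 (reverse): [4 2 12 9 10 5 11 1 6 7 8 3 0]
After op 4 (in_shuffle): [11 4 1 2 6 12 7 9 8 10 3 5 0]
After op 5 (in_shuffle): [7 11 9 4 8 1 10 2 3 6 5 12 0]
After op 6 (out_shuffle): [7 2 11 3 9 6 4 5 8 12 1 0 10]
After op 7 (cut(9)): [12 1 0 10 7 2 11 3 9 6 4 5 8]
Position 2: card 0.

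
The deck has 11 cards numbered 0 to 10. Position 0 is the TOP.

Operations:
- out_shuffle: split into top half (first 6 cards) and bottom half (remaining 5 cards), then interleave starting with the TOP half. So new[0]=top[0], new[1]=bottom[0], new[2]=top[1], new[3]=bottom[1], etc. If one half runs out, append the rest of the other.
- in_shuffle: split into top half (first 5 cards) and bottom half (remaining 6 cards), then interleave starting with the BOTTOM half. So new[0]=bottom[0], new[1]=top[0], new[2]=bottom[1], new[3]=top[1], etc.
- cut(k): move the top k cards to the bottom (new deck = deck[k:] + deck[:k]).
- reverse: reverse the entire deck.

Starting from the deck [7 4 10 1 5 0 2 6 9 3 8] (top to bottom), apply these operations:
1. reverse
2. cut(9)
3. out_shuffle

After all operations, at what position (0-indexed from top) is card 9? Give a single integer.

Answer: 8

Derivation:
After op 1 (reverse): [8 3 9 6 2 0 5 1 10 4 7]
After op 2 (cut(9)): [4 7 8 3 9 6 2 0 5 1 10]
After op 3 (out_shuffle): [4 2 7 0 8 5 3 1 9 10 6]
Card 9 is at position 8.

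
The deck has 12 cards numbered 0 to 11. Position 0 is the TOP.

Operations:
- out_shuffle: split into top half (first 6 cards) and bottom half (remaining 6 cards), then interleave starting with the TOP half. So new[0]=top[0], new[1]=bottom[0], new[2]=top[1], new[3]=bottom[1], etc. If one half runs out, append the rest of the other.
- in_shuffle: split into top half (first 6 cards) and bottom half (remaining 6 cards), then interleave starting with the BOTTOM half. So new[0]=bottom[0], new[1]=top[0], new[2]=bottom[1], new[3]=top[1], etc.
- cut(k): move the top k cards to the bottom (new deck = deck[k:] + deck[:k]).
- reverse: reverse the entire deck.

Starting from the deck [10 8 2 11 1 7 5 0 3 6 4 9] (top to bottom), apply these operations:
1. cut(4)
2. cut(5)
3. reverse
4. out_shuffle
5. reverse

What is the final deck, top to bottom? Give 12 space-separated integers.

Answer: 6 11 4 1 9 7 10 5 8 0 2 3

Derivation:
After op 1 (cut(4)): [1 7 5 0 3 6 4 9 10 8 2 11]
After op 2 (cut(5)): [6 4 9 10 8 2 11 1 7 5 0 3]
After op 3 (reverse): [3 0 5 7 1 11 2 8 10 9 4 6]
After op 4 (out_shuffle): [3 2 0 8 5 10 7 9 1 4 11 6]
After op 5 (reverse): [6 11 4 1 9 7 10 5 8 0 2 3]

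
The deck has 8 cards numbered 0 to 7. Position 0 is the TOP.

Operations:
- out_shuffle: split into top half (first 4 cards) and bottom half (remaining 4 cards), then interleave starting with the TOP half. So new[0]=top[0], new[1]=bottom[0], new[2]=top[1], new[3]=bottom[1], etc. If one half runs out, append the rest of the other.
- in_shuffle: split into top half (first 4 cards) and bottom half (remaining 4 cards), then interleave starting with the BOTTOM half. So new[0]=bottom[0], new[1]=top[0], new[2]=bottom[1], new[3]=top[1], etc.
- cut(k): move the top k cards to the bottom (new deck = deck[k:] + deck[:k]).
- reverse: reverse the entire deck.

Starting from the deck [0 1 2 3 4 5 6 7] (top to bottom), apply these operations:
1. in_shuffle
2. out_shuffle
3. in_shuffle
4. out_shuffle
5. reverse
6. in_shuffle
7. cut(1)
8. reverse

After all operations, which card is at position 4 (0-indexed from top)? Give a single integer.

After op 1 (in_shuffle): [4 0 5 1 6 2 7 3]
After op 2 (out_shuffle): [4 6 0 2 5 7 1 3]
After op 3 (in_shuffle): [5 4 7 6 1 0 3 2]
After op 4 (out_shuffle): [5 1 4 0 7 3 6 2]
After op 5 (reverse): [2 6 3 7 0 4 1 5]
After op 6 (in_shuffle): [0 2 4 6 1 3 5 7]
After op 7 (cut(1)): [2 4 6 1 3 5 7 0]
After op 8 (reverse): [0 7 5 3 1 6 4 2]
Position 4: card 1.

Answer: 1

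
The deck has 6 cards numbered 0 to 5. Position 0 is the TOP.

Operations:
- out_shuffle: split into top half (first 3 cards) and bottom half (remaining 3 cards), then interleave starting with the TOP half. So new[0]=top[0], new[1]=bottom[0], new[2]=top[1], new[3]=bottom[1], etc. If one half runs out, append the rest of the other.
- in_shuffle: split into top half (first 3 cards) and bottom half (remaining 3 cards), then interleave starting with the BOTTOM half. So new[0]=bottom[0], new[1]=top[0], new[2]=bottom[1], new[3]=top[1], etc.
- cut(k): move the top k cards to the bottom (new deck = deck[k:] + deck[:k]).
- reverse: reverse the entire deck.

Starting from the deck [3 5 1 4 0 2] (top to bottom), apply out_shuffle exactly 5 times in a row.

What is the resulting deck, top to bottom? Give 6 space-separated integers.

Answer: 3 4 5 0 1 2

Derivation:
After op 1 (out_shuffle): [3 4 5 0 1 2]
After op 2 (out_shuffle): [3 0 4 1 5 2]
After op 3 (out_shuffle): [3 1 0 5 4 2]
After op 4 (out_shuffle): [3 5 1 4 0 2]
After op 5 (out_shuffle): [3 4 5 0 1 2]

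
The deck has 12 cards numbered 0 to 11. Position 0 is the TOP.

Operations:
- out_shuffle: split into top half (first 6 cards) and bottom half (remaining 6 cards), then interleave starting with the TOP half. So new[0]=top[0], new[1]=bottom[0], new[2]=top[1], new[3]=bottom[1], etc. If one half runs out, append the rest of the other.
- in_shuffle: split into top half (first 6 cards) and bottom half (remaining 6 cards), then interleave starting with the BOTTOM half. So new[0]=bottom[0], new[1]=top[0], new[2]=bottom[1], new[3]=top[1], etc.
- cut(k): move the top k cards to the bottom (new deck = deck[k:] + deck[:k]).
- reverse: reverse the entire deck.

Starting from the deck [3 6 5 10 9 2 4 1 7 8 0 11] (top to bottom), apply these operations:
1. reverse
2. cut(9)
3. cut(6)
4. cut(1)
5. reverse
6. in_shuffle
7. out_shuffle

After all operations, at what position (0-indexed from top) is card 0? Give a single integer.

Answer: 10

Derivation:
After op 1 (reverse): [11 0 8 7 1 4 2 9 10 5 6 3]
After op 2 (cut(9)): [5 6 3 11 0 8 7 1 4 2 9 10]
After op 3 (cut(6)): [7 1 4 2 9 10 5 6 3 11 0 8]
After op 4 (cut(1)): [1 4 2 9 10 5 6 3 11 0 8 7]
After op 5 (reverse): [7 8 0 11 3 6 5 10 9 2 4 1]
After op 6 (in_shuffle): [5 7 10 8 9 0 2 11 4 3 1 6]
After op 7 (out_shuffle): [5 2 7 11 10 4 8 3 9 1 0 6]
Card 0 is at position 10.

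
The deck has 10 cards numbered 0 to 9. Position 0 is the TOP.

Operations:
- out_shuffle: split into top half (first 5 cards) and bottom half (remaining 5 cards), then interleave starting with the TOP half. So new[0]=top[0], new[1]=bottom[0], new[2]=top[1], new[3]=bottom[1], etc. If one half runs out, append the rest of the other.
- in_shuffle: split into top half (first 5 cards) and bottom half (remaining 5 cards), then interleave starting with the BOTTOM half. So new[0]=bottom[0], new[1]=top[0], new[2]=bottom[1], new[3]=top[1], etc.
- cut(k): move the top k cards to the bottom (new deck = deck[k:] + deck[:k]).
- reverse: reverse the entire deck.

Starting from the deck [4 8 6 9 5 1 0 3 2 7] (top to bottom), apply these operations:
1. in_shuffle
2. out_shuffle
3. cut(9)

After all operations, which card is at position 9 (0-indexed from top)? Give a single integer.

Answer: 3

Derivation:
After op 1 (in_shuffle): [1 4 0 8 3 6 2 9 7 5]
After op 2 (out_shuffle): [1 6 4 2 0 9 8 7 3 5]
After op 3 (cut(9)): [5 1 6 4 2 0 9 8 7 3]
Position 9: card 3.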